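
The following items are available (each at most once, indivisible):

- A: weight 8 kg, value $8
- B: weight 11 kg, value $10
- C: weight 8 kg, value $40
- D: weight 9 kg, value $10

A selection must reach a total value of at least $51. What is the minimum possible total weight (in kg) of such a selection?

25

Subsets with value ≥ 51, sorted by total weight:
- A+C+D: weight 25, value 58
- A+B+C: weight 27, value 58
Minimum weight: 25 kg.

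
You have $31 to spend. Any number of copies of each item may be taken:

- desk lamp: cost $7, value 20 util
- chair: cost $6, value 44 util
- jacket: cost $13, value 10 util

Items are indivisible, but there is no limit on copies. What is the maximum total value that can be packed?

220 util

Best value-per-unit is chair at 44/6, and filling with it alone uses cost 5×6=30. No mix of the others beats 5×44 = 220.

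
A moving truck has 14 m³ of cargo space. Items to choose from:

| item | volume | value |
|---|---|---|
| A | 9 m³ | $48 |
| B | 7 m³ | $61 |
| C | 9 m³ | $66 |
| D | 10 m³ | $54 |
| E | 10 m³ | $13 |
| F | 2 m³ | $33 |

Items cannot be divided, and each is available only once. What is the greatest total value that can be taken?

$99

Check high-value combinations within 14 m³:
- C+F: volume 9+2=11, value 66+33=99
- B+F: volume 7+2=9, value 61+33=94
- D+F: volume 10+2=12, value 54+33=87
- A+F: volume 9+2=11, value 48+33=81
- C: volume 9, value 66
Best: $99.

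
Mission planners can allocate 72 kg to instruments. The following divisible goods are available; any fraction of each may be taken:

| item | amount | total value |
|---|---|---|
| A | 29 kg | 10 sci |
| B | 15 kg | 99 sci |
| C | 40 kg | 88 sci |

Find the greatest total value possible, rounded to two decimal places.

Take in order of value per unit:
- B (99/15 per unit): all 15 → value 99, running total 99.00
- C (88/40 per unit): all 40 → value 88, running total 187.00
- A (10/29 per unit): 17 of 29 → value 17×10/29 = 5.8621, running total 192.86
Total 192.86.

192.86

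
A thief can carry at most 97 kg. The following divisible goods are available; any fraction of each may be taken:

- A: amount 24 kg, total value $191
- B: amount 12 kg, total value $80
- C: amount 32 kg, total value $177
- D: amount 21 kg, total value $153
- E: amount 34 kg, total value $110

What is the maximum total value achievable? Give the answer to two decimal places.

Take in order of value per unit:
- A (191/24 per unit): all 24 → value 191, running total 191.00
- D (153/21 per unit): all 21 → value 153, running total 344.00
- B (80/12 per unit): all 12 → value 80, running total 424.00
- C (177/32 per unit): all 32 → value 177, running total 601.00
- E (110/34 per unit): 8 of 34 → value 8×110/34 = 25.8824, running total 626.88
Total 626.88.

626.88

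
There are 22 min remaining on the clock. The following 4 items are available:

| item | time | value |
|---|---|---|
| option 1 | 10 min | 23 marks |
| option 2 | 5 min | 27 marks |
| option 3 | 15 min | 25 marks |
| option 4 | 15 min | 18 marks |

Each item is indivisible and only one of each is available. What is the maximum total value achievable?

This is a 0/1 knapsack; check combinations near the capacity.
- option 2+option 3: time 5+15=20, value 27+25=52
- option 1+option 2: time 10+5=15, value 23+27=50
- option 2+option 4: time 5+15=20, value 27+18=45
- option 2: time 5, value 27
Best: 52 marks.

52 marks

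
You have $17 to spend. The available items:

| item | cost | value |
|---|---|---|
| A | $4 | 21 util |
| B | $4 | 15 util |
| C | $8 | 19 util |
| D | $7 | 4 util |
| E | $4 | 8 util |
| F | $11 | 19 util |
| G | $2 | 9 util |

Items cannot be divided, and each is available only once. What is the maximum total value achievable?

55 util

Check high-value combinations within $17:
- A+B+C: cost 4+4+8=16, value 21+15+19=55
- A+B+E+G: cost 4+4+4+2=14, value 21+15+8+9=53
- A+C+G: cost 4+8+2=14, value 21+19+9=49
Best: 55 util.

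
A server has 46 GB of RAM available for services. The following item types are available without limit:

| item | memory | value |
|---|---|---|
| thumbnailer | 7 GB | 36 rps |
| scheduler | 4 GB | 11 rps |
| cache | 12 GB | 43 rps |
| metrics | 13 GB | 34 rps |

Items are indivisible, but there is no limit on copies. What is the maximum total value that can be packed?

Best value-per-unit is thumbnailer at 36/7; filling with it alone gives 6×36 = 216.
Optimal mix: 6×thumbnailer + 1×scheduler → memory 46, value 227.

227 rps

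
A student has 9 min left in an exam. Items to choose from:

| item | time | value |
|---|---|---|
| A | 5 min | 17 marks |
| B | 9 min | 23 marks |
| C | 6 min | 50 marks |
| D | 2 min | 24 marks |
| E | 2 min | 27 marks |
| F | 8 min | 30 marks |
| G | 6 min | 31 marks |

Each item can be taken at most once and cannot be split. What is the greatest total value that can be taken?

77 marks

Check high-value combinations within 9 min:
- C+E: time 6+2=8, value 50+27=77
- C+D: time 6+2=8, value 50+24=74
- A+D+E: time 5+2+2=9, value 17+24+27=68
Best: 77 marks.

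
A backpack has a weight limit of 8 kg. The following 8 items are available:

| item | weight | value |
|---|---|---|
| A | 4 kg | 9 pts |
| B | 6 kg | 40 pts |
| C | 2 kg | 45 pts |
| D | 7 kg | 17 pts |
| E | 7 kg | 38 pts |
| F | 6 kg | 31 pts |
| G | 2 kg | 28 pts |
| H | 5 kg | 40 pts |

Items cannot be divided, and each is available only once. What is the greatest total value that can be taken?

This is a 0/1 knapsack; check combinations near the capacity.
- C+H: weight 2+5=7, value 45+40=85
- B+C: weight 6+2=8, value 40+45=85
- A+C+G: weight 4+2+2=8, value 9+45+28=82
- C+F: weight 2+6=8, value 45+31=76
Best: 85 pts.

85 pts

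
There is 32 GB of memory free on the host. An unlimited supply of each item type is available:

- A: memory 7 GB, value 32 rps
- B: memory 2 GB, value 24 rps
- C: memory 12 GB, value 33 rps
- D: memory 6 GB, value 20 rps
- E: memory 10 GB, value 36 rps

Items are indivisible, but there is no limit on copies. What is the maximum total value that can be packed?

384 rps

Best value-per-unit is B at 24/2, and filling with it alone uses memory 16×2=32. No mix of the others beats 16×24 = 384.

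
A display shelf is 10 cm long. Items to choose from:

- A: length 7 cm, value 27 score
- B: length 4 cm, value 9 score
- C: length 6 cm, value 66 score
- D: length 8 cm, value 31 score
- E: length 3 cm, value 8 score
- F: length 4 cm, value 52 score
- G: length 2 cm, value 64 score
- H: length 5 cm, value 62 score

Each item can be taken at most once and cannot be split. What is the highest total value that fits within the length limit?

134 score

Check high-value combinations within 10 cm:
- E+G+H: length 3+2+5=10, value 8+64+62=134
- C+G: length 6+2=8, value 66+64=130
- G+H: length 2+5=7, value 64+62=126
- B+F+G: length 4+4+2=10, value 9+52+64=125
- E+F+G: length 3+4+2=9, value 8+52+64=124
Best: 134 score.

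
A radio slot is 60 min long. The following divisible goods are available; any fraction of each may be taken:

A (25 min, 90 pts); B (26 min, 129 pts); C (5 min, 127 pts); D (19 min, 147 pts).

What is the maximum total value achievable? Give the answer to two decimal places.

439.00

Take in order of value per unit:
- C (127/5 per unit): all 5 → value 127, running total 127.00
- D (147/19 per unit): all 19 → value 147, running total 274.00
- B (129/26 per unit): all 26 → value 129, running total 403.00
- A (90/25 per unit): 10 of 25 → value 10×90/25 = 36.0000, running total 439.00
Total 439.00.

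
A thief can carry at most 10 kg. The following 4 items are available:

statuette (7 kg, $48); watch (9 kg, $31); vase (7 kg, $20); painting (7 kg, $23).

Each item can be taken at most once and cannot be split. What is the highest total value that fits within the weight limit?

$48

Check high-value combinations within 10 kg:
- statuette: weight 7, value 48
- watch: weight 9, value 31
- painting: weight 7, value 23
Best: $48.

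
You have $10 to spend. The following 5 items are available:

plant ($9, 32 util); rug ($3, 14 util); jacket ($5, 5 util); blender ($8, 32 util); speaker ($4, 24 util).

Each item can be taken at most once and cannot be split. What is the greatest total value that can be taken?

38 util

Check high-value combinations within $10:
- rug+speaker: cost 3+4=7, value 14+24=38
- blender: cost 8, value 32
- plant: cost 9, value 32
- jacket+speaker: cost 5+4=9, value 5+24=29
Best: 38 util.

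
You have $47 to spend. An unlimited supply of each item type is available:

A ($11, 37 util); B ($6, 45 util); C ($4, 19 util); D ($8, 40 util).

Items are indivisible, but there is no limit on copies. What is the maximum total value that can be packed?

334 util

Best value-per-unit is B at 45/6; filling with it alone gives 7×45 = 315.
Optimal mix: 7×B + 1×C → cost 46, value 334.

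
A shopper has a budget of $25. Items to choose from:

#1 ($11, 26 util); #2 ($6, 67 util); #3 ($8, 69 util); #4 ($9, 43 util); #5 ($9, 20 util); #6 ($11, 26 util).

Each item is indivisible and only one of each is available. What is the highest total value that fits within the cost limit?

179 util

This is a 0/1 knapsack; check combinations near the capacity.
- #2+#3+#4: cost 6+8+9=23, value 67+69+43=179
- #1+#2+#3: cost 11+6+8=25, value 26+67+69=162
- #2+#3+#6: cost 6+8+11=25, value 67+69+26=162
Best: 179 util.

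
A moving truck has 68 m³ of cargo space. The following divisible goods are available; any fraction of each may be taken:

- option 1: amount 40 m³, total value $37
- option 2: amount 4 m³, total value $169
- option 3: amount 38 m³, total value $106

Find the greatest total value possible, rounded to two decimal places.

Take in order of value per unit:
- option 2 (169/4 per unit): all 4 → value 169, running total 169.00
- option 3 (106/38 per unit): all 38 → value 106, running total 275.00
- option 1 (37/40 per unit): 26 of 40 → value 26×37/40 = 24.0500, running total 299.05
Total 299.05.

299.05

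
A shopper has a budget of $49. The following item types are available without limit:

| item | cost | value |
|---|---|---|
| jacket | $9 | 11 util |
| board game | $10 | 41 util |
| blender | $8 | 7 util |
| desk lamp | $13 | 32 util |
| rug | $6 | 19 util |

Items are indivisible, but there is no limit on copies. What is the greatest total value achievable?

183 util

Best value-per-unit is board game at 41/10; filling with it alone gives 4×41 = 164.
Optimal mix: 4×board game + 1×rug → cost 46, value 183.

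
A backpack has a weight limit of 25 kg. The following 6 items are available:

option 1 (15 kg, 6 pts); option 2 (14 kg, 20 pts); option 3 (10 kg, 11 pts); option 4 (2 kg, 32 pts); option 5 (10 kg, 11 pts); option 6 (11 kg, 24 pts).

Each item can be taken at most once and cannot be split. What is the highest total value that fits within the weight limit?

67 pts

Check high-value combinations within 25 kg:
- option 3+option 4+option 6: weight 10+2+11=23, value 11+32+24=67
- option 4+option 5+option 6: weight 2+10+11=23, value 32+11+24=67
- option 4+option 6: weight 2+11=13, value 32+24=56
- option 3+option 4+option 5: weight 10+2+10=22, value 11+32+11=54
Best: 67 pts.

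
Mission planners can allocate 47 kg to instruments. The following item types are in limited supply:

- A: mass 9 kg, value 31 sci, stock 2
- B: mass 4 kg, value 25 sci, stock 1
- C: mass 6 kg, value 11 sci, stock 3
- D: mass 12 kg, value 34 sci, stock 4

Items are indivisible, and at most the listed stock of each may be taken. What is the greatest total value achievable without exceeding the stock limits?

155 sci

Top feasible selections:
- 2×A + 1×B + 2×D: mass 46, value 155
- 2×A + 1×B + 2×C + 1×D: mass 46, value 143
- 1×B + 1×C + 3×D: mass 46, value 138
- 1×A + 1×B + 1×C + 2×D: mass 43, value 135
Best: 155 sci.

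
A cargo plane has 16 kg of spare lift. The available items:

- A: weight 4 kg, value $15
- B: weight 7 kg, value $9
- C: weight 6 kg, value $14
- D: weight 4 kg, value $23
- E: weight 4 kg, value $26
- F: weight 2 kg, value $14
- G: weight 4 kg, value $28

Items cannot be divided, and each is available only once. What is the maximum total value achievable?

$92

Check high-value combinations within 16 kg:
- A+D+E+G: weight 4+4+4+4=16, value 15+23+26+28=92
- D+E+F+G: weight 4+4+2+4=14, value 23+26+14+28=91
- A+E+F+G: weight 4+4+2+4=14, value 15+26+14+28=83
- C+E+F+G: weight 6+4+2+4=16, value 14+26+14+28=82
Best: $92.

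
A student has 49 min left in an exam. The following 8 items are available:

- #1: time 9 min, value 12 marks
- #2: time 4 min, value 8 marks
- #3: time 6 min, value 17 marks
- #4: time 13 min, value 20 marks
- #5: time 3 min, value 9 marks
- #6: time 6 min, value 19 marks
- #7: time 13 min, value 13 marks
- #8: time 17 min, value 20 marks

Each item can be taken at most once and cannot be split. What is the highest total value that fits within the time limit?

93 marks

This is a 0/1 knapsack; check combinations near the capacity.
- #2+#3+#4+#5+#6+#8: time 4+6+13+3+6+17=49, value 8+17+20+9+19+20=93
- #2+#3+#4+#5+#6+#7: time 4+6+13+3+6+13=45, value 8+17+20+9+19+13=86
- #2+#3+#5+#6+#7+#8: time 4+6+3+6+13+17=49, value 8+17+9+19+13+20=86
- #1+#2+#3+#4+#5+#6: time 9+4+6+13+3+6=41, value 12+8+17+20+9+19=85
Best: 93 marks.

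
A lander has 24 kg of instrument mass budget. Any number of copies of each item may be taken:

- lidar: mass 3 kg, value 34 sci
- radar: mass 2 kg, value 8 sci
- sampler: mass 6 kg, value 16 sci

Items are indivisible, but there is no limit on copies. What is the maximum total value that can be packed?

272 sci

Best value-per-unit is lidar at 34/3, and filling with it alone uses mass 8×3=24. No mix of the others beats 8×34 = 272.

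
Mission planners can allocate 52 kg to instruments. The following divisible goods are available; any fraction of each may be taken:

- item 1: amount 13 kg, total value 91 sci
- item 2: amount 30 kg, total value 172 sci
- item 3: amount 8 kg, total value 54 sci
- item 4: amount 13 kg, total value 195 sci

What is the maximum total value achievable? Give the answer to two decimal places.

443.20

Take in order of value per unit:
- item 4 (195/13 per unit): all 13 → value 195, running total 195.00
- item 1 (91/13 per unit): all 13 → value 91, running total 286.00
- item 3 (54/8 per unit): all 8 → value 54, running total 340.00
- item 2 (172/30 per unit): 18 of 30 → value 18×172/30 = 103.2000, running total 443.20
Total 443.20.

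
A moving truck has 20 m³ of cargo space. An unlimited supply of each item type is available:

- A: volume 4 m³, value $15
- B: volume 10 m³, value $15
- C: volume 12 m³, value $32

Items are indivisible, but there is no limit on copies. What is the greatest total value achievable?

$75

Best value-per-unit is A at 15/4, and filling with it alone uses volume 5×4=20. No mix of the others beats 5×15 = 75.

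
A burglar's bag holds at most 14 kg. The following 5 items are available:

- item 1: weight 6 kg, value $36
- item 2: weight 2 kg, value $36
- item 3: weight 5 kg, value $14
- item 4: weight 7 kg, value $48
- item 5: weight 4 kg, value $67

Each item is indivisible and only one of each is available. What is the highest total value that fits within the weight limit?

Check high-value combinations within 14 kg:
- item 2+item 4+item 5: weight 2+7+4=13, value 36+48+67=151
- item 1+item 2+item 5: weight 6+2+4=12, value 36+36+67=139
- item 2+item 3+item 5: weight 2+5+4=11, value 36+14+67=117
Best: $151.

$151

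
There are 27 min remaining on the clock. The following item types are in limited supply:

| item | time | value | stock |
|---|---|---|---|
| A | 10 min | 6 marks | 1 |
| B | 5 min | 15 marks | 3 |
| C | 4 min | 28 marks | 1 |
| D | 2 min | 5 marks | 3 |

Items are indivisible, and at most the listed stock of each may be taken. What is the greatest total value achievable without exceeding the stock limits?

Top feasible selections:
- 3×B + 1×C + 3×D: time 25, value 88
- 3×B + 1×C + 2×D: time 23, value 83
- 3×B + 1×C + 1×D: time 21, value 78
Best: 88 marks.

88 marks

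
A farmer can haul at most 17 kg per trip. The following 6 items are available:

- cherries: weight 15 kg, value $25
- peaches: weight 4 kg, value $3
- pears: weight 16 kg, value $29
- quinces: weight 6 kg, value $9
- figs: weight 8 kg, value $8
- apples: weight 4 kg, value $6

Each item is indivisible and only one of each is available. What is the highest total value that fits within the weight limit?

This is a 0/1 knapsack; check combinations near the capacity.
- pears: weight 16, value 29
- cherries: weight 15, value 25
- peaches+quinces+apples: weight 4+6+4=14, value 3+9+6=18
- quinces+figs: weight 6+8=14, value 9+8=17
- peaches+figs+apples: weight 4+8+4=16, value 3+8+6=17
Best: $29.

$29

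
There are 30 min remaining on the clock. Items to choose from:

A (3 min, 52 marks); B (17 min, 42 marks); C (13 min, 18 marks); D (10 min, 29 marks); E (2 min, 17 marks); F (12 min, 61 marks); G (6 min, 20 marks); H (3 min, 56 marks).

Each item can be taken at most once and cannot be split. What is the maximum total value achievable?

215 marks

This is a 0/1 knapsack; check combinations near the capacity.
- A+D+E+F+H: time 3+10+2+12+3=30, value 52+29+17+61+56=215
- A+E+F+G+H: time 3+2+12+6+3=26, value 52+17+61+20+56=206
- A+D+F+H: time 3+10+12+3=28, value 52+29+61+56=198
Best: 215 marks.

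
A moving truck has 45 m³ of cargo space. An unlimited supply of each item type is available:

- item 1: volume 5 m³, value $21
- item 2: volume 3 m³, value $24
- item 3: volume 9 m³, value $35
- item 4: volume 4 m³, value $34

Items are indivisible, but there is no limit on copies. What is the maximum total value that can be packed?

Best value-per-unit is item 4 at 34/4; filling with it alone gives 11×34 = 374.
Optimal mix: 3×item 2 + 9×item 4 → volume 45, value 378.

$378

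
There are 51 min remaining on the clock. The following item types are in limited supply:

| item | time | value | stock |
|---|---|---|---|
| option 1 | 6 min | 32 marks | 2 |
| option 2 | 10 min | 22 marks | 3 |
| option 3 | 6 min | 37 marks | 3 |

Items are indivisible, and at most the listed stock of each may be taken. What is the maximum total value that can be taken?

Top feasible selections:
- 2×option 1 + 2×option 2 + 3×option 3: time 50, value 219
- 2×option 1 + 1×option 2 + 3×option 3: time 40, value 197
- 1×option 1 + 2×option 2 + 3×option 3: time 44, value 187
- 2×option 1 + 2×option 2 + 2×option 3: time 44, value 182
Best: 219 marks.

219 marks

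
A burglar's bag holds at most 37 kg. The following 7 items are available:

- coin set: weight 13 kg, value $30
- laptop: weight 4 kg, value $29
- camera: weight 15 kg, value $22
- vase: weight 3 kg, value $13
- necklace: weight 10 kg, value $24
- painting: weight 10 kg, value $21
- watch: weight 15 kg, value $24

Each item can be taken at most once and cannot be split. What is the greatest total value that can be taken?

$104

Check high-value combinations within 37 kg:
- coin set+laptop+necklace+painting: weight 13+4+10+10=37, value 30+29+24+21=104
- coin set+laptop+vase+necklace: weight 13+4+3+10=30, value 30+29+13+24=96
- coin set+laptop+vase+watch: weight 13+4+3+15=35, value 30+29+13+24=96
- coin set+laptop+camera+vase: weight 13+4+15+3=35, value 30+29+22+13=94
- coin set+laptop+vase+painting: weight 13+4+3+10=30, value 30+29+13+21=93
Best: $104.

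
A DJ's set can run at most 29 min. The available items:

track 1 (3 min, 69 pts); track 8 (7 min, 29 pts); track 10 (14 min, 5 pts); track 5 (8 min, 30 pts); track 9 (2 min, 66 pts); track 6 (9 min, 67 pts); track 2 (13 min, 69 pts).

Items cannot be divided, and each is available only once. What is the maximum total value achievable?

Check high-value combinations within 29 min:
- track 1+track 9+track 6+track 2: duration 3+2+9+13=27, value 69+66+67+69=271
- track 1+track 8+track 5+track 9+track 6: duration 3+7+8+2+9=29, value 69+29+30+66+67=261
- track 1+track 5+track 9+track 2: duration 3+8+2+13=26, value 69+30+66+69=234
- track 1+track 8+track 9+track 2: duration 3+7+2+13=25, value 69+29+66+69=233
- track 1+track 5+track 9+track 6: duration 3+8+2+9=22, value 69+30+66+67=232
Best: 271 pts.

271 pts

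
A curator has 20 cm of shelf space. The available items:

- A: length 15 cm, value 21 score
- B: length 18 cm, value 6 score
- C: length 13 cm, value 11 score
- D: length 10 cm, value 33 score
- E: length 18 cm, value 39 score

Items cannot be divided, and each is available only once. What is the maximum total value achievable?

Check high-value combinations within 20 cm:
- E: length 18, value 39
- D: length 10, value 33
- A: length 15, value 21
- C: length 13, value 11
- B: length 18, value 6
Best: 39 score.

39 score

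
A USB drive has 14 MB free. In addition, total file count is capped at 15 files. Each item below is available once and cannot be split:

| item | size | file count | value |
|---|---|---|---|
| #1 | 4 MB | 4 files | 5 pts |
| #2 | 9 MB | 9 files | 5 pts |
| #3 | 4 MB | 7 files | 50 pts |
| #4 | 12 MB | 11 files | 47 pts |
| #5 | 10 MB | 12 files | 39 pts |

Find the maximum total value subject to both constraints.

Feasible sets respecting both limits:
- #1+#3: size 8, file count 11, value 55
- #3: size 4, file count 7, value 50
- #4: size 12, file count 11, value 47
Best: 55 pts.

55 pts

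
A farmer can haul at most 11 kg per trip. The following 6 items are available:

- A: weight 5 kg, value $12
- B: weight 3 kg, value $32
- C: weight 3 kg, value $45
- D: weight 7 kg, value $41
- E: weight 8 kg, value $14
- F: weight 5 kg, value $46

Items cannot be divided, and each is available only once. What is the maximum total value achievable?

$123

Check high-value combinations within 11 kg:
- B+C+F: weight 3+3+5=11, value 32+45+46=123
- C+F: weight 3+5=8, value 45+46=91
- A+B+C: weight 5+3+3=11, value 12+32+45=89
- C+D: weight 3+7=10, value 45+41=86
Best: $123.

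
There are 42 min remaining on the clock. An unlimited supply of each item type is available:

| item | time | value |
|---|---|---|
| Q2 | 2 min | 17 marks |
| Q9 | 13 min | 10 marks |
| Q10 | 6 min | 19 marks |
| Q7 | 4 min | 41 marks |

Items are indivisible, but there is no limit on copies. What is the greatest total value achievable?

Best value-per-unit is Q7 at 41/4; filling with it alone gives 10×41 = 410.
Optimal mix: 1×Q2 + 10×Q7 → time 42, value 427.

427 marks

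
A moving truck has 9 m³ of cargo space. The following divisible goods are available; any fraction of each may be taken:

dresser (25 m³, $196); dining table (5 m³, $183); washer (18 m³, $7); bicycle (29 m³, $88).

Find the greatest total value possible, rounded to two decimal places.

214.36

Take in order of value per unit:
- dining table (183/5 per unit): all 5 → value 183, running total 183.00
- dresser (196/25 per unit): 4 of 25 → value 4×196/25 = 31.3600, running total 214.36
Total 214.36.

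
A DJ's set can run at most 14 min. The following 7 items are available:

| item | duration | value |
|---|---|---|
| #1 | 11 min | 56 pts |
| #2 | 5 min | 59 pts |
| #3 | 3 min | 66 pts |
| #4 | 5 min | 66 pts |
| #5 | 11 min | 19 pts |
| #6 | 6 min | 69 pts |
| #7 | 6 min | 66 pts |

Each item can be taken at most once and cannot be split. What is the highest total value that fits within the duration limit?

201 pts

Check high-value combinations within 14 min:
- #3+#4+#6: duration 3+5+6=14, value 66+66+69=201
- #3+#4+#7: duration 3+5+6=14, value 66+66+66=198
- #2+#3+#6: duration 5+3+6=14, value 59+66+69=194
- #2+#3+#4: duration 5+3+5=13, value 59+66+66=191
Best: 201 pts.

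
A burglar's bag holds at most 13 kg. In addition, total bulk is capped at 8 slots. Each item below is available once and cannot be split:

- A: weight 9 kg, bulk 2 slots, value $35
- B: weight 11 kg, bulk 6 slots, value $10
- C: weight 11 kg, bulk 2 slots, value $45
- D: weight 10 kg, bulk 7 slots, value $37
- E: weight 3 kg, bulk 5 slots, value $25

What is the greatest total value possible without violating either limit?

Feasible sets respecting both limits:
- A+E: weight 12, bulk 7, value 60
- C: weight 11, bulk 2, value 45
- D: weight 10, bulk 7, value 37
Best: $60.

$60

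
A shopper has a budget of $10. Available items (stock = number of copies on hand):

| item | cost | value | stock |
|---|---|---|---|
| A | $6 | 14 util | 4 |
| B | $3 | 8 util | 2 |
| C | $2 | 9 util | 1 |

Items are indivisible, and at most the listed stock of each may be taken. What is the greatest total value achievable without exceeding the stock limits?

Top feasible selections:
- 2×B + 1×C: cost 8, value 25
- 1×A + 1×C: cost 8, value 23
- 1×A + 1×B: cost 9, value 22
- 1×B + 1×C: cost 5, value 17
Best: 25 util.

25 util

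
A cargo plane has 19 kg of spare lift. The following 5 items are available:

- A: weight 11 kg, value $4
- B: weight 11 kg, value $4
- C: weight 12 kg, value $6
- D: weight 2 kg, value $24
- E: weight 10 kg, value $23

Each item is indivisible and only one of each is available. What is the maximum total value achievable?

This is a 0/1 knapsack; check combinations near the capacity.
- D+E: weight 2+10=12, value 24+23=47
- C+D: weight 12+2=14, value 6+24=30
- A+D: weight 11+2=13, value 4+24=28
- B+D: weight 11+2=13, value 4+24=28
- D: weight 2, value 24
Best: $47.

$47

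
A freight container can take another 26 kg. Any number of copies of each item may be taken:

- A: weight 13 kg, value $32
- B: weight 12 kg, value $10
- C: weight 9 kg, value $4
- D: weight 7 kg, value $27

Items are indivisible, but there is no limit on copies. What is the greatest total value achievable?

$81

Best value-per-unit is D at 27/7, and filling with it alone uses weight 3×7=21. No mix of the others beats 3×27 = 81.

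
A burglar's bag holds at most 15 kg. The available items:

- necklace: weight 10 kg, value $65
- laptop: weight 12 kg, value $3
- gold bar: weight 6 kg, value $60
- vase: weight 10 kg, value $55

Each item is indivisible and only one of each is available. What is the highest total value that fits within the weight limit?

$65

Check high-value combinations within 15 kg:
- necklace: weight 10, value 65
- gold bar: weight 6, value 60
- vase: weight 10, value 55
- laptop: weight 12, value 3
Best: $65.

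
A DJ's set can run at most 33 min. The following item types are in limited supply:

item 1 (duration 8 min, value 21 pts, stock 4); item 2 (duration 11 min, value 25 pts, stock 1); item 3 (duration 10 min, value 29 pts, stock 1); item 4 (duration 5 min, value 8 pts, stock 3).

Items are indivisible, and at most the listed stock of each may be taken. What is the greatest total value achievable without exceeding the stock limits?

Best selections within duration 33 and stock limits:
- 4×item 1: duration 32, value 84
- 2×item 1 + 1×item 3 + 1×item 4: duration 31, value 79
- 1×item 1 + 1×item 2 + 1×item 3: duration 29, value 75
Best: 84 pts.

84 pts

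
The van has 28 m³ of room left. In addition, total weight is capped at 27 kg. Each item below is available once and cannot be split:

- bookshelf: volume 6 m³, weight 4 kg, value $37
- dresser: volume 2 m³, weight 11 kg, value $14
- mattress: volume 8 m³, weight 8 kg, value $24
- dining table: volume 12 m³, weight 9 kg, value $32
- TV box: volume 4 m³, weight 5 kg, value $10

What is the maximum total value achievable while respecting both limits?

Feasible sets respecting both limits:
- bookshelf+mattress+dining table: volume 26, weight 21, value 93
- bookshelf+dresser+dining table: volume 20, weight 24, value 83
- bookshelf+dining table+TV box: volume 22, weight 18, value 79
- bookshelf+dresser+mattress: volume 16, weight 23, value 75
Best: $93.

$93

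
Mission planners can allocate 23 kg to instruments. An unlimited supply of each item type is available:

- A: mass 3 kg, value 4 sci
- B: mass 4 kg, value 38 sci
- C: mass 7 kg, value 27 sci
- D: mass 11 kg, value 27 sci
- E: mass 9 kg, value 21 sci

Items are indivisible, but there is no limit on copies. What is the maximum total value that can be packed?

194 sci

Best value-per-unit is B at 38/4; filling with it alone gives 5×38 = 190.
Optimal mix: 1×A + 5×B → mass 23, value 194.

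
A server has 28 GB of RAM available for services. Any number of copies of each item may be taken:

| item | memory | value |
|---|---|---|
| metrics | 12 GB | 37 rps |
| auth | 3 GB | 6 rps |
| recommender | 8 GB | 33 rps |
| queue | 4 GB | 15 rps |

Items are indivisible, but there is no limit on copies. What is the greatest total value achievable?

114 rps

Best value-per-unit is recommender at 33/8; filling with it alone gives 3×33 = 99.
Optimal mix: 3×recommender + 1×queue → memory 28, value 114.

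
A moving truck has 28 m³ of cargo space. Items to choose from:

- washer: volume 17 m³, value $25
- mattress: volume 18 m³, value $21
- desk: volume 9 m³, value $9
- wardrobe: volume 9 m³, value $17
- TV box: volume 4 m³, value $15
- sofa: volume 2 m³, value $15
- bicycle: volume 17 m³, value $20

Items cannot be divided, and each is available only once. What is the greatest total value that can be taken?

$57

Check high-value combinations within 28 m³:
- washer+wardrobe+sofa: volume 17+9+2=28, value 25+17+15=57
- desk+wardrobe+TV box+sofa: volume 9+9+4+2=24, value 9+17+15+15=56
- washer+TV box+sofa: volume 17+4+2=23, value 25+15+15=55
- wardrobe+sofa+bicycle: volume 9+2+17=28, value 17+15+20=52
Best: $57.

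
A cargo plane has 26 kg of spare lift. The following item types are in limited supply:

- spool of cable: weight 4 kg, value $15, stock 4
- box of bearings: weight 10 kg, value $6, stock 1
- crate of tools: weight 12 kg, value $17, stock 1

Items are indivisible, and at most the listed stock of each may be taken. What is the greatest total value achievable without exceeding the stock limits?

Top feasible selections:
- 4×spool of cable + 1×box of bearings: weight 26, value 66
- 3×spool of cable + 1×crate of tools: weight 24, value 62
Best: $66.

$66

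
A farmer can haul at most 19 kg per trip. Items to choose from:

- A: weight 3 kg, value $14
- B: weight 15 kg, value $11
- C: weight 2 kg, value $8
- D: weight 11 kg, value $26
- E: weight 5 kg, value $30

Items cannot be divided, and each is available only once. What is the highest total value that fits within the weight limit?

$70

Check high-value combinations within 19 kg:
- A+D+E: weight 3+11+5=19, value 14+26+30=70
- C+D+E: weight 2+11+5=18, value 8+26+30=64
- D+E: weight 11+5=16, value 26+30=56
Best: $70.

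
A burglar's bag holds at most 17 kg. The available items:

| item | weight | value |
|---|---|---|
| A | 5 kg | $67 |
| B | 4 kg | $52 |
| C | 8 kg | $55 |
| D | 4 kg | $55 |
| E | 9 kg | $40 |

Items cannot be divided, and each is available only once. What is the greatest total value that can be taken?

Check high-value combinations within 17 kg:
- A+C+D: weight 5+8+4=17, value 67+55+55=177
- A+B+D: weight 5+4+4=13, value 67+52+55=174
- A+B+C: weight 5+4+8=17, value 67+52+55=174
Best: $177.

$177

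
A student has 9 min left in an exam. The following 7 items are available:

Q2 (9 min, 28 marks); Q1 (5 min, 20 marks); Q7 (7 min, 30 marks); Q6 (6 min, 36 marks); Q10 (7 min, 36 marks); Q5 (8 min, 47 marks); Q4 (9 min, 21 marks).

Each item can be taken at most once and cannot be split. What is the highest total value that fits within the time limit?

Check high-value combinations within 9 min:
- Q5: time 8, value 47
- Q6: time 6, value 36
- Q10: time 7, value 36
Best: 47 marks.

47 marks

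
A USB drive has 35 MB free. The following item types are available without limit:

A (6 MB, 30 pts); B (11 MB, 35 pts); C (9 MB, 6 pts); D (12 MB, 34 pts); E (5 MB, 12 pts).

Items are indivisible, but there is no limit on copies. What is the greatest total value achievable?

162 pts

Best value-per-unit is A at 30/6; filling with it alone gives 5×30 = 150.
Optimal mix: 5×A + 1×E → size 35, value 162.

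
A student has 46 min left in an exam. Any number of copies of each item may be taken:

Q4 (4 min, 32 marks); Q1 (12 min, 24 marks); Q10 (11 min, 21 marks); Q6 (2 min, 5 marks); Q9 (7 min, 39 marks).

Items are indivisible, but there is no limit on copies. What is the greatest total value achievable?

357 marks

Best value-per-unit is Q4 at 32/4; filling with it alone gives 11×32 = 352.
Optimal mix: 11×Q4 + 1×Q6 → time 46, value 357.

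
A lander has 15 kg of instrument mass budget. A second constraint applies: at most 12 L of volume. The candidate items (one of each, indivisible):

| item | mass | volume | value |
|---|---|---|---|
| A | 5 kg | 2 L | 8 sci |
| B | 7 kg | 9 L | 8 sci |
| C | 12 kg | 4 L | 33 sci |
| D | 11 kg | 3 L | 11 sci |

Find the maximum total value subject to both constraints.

33 sci

Feasible sets respecting both limits:
- C: mass 12, volume 4, value 33
- A+B: mass 12, volume 11, value 16
- D: mass 11, volume 3, value 11
- A: mass 5, volume 2, value 8
Best: 33 sci.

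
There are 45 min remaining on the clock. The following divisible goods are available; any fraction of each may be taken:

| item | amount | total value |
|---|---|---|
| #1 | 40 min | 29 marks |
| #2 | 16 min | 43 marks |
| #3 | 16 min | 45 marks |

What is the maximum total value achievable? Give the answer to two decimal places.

97.43

Take in order of value per unit:
- #3 (45/16 per unit): all 16 → value 45, running total 45.00
- #2 (43/16 per unit): all 16 → value 43, running total 88.00
- #1 (29/40 per unit): 13 of 40 → value 13×29/40 = 9.4250, running total 97.43
Total 97.43.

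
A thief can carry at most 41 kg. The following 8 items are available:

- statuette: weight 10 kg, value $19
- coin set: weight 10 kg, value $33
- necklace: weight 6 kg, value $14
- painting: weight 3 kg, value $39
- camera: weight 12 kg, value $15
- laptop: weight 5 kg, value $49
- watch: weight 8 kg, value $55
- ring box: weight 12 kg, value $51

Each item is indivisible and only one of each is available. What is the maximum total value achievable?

This is a 0/1 knapsack; check combinations near the capacity.
- coin set+painting+laptop+watch+ring box: weight 10+3+5+8+12=38, value 33+39+49+55+51=227
- statuette+painting+laptop+watch+ring box: weight 10+3+5+8+12=38, value 19+39+49+55+51=213
- painting+camera+laptop+watch+ring box: weight 3+12+5+8+12=40, value 39+15+49+55+51=209
- necklace+painting+laptop+watch+ring box: weight 6+3+5+8+12=34, value 14+39+49+55+51=208
Best: $227.

$227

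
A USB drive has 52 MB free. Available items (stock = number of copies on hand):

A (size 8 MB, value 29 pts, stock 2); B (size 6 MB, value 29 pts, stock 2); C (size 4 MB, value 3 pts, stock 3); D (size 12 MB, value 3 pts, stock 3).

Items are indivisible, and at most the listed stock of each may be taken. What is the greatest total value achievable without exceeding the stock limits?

128 pts

Top feasible selections:
- 2×A + 2×B + 3×C + 1×D: size 52, value 128
- 2×A + 2×B + 3×C: size 40, value 125
- 2×A + 2×B + 2×C + 1×D: size 48, value 125
- 2×A + 2×B + 2×C: size 36, value 122
Best: 128 pts.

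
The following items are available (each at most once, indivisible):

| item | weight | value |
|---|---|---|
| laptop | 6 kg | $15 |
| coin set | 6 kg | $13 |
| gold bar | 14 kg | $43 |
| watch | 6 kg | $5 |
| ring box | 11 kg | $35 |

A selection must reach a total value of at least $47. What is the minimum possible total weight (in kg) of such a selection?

Subsets with value ≥ 47, sorted by total weight:
- laptop+ring box: weight 17, value 50
- coin set+ring box: weight 17, value 48
- laptop+gold bar: weight 20, value 58
Minimum weight: 17 kg.

17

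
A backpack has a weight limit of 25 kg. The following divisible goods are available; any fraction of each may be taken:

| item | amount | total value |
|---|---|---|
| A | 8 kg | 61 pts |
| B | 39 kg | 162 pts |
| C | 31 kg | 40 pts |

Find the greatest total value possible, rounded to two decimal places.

131.62

Take in order of value per unit:
- A (61/8 per unit): all 8 → value 61, running total 61.00
- B (162/39 per unit): 17 of 39 → value 17×162/39 = 70.6154, running total 131.62
Total 131.62.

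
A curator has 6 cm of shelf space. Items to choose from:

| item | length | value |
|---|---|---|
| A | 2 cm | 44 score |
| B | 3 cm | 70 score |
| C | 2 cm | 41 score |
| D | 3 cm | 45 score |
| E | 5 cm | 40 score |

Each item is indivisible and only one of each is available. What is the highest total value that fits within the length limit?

Check high-value combinations within 6 cm:
- B+D: length 3+3=6, value 70+45=115
- A+B: length 2+3=5, value 44+70=114
- B+C: length 3+2=5, value 70+41=111
- A+D: length 2+3=5, value 44+45=89
- C+D: length 2+3=5, value 41+45=86
Best: 115 score.

115 score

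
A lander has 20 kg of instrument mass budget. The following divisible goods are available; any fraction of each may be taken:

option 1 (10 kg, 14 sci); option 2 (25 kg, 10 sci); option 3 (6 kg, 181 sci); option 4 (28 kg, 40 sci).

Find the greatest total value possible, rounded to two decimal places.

Take in order of value per unit:
- option 3 (181/6 per unit): all 6 → value 181, running total 181.00
- option 4 (40/28 per unit): 14 of 28 → value 14×40/28 = 20.0000, running total 201.00
Total 201.00.

201.00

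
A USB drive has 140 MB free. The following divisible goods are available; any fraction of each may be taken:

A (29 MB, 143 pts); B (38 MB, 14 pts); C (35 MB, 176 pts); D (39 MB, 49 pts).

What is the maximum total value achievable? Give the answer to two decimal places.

Take in order of value per unit:
- C (176/35 per unit): all 35 → value 176, running total 176.00
- A (143/29 per unit): all 29 → value 143, running total 319.00
- D (49/39 per unit): all 39 → value 49, running total 368.00
- B (14/38 per unit): 37 of 38 → value 37×14/38 = 13.6316, running total 381.63
Total 381.63.

381.63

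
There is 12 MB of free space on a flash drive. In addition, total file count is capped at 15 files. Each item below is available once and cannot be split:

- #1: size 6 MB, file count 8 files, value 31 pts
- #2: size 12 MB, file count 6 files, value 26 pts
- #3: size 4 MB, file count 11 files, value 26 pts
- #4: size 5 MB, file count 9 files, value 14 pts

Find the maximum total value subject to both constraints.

31 pts

Feasible sets respecting both limits:
- #1: size 6, file count 8, value 31
- #2: size 12, file count 6, value 26
- #3: size 4, file count 11, value 26
- #4: size 5, file count 9, value 14
Best: 31 pts.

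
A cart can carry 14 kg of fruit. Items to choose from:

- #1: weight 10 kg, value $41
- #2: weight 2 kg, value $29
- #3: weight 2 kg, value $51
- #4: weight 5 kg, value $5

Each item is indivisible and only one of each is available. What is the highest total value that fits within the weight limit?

$121

Check high-value combinations within 14 kg:
- #1+#2+#3: weight 10+2+2=14, value 41+29+51=121
- #1+#3: weight 10+2=12, value 41+51=92
- #2+#3+#4: weight 2+2+5=9, value 29+51+5=85
Best: $121.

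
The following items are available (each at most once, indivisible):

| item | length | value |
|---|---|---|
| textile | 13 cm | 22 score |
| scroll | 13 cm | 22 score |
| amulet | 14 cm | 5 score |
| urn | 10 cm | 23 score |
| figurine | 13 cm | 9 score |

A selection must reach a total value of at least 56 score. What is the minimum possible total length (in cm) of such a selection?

Subsets with value ≥ 56, sorted by total length:
- textile+scroll+urn: length 36, value 67
- textile+scroll+urn+figurine: length 49, value 76
- textile+scroll+amulet+urn: length 50, value 72
- textile+amulet+urn+figurine: length 50, value 59
Minimum length: 36 cm.

36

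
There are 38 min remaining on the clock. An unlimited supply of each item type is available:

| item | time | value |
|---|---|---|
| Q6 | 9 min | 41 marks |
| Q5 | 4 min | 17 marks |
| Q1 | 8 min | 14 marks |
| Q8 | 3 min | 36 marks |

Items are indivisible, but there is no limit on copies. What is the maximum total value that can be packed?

432 marks

Best value-per-unit is Q8 at 36/3, and filling with it alone uses time 12×3=36. No mix of the others beats 12×36 = 432.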